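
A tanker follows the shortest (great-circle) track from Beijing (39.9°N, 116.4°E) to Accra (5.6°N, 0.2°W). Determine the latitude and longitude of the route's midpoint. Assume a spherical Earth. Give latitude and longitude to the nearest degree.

≈ (38°N, 46°E)

From cos δ = sin φ₁ sin φ₂ + cos φ₁ cos φ₂ cos Δλ, the central angle is δ ≈ 1.854 rad (106.2°).
Interpolate at f = 1/2 with slerp weights a = sin((1−f)δ)/sin δ ≈ 0.833, b = sin(fδ)/sin δ ≈ 0.833.
p = a·p₁ + b·p₂ ≈ (0.545, 0.569, 0.616); φ = arcsin(p_z) ≈ 37.99°, λ = atan2(p_y, p_x) ≈ 46.27°.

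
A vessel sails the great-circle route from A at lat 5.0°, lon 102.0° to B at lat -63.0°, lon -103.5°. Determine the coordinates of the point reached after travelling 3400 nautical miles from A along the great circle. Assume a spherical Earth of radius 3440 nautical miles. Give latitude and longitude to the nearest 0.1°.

≈ lat -49.7°, lon 118.8°

Convert each endpoint to a unit vector on the sphere (x = cos φ cos λ, y = cos φ sin λ, z = sin φ).
The central angle between the endpoints is δ = arccos(p₁·p₂) ≈ 2.078 rad (119.1°). The total great-circle distance is δ·R ≈ 2.078 × 3440 ≈ 7149 nmi, so the target fraction is f = 3400/7149 ≈ 0.476.
Interpolate at f ≈ 0.476 with slerp weights a = sin((1−f)δ)/sin δ ≈ 1.014, b = sin(fδ)/sin δ ≈ 0.955.
p = a·p₁ + b·p₂ ≈ (-0.311, 0.567, -0.763); φ = arcsin(p_z) ≈ -49.72°, λ = atan2(p_y, p_x) ≈ 118.79°.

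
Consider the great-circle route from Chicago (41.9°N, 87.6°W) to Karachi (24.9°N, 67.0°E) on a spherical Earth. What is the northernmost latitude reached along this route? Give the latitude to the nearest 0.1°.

≈ 72.1°N

The great circle lies in the plane with unit normal n̂ = (p₁ × p₂)/|p₁ × p₂|.
Here n̂_z ≈ +0.307; the vertex latitude is φ_max = arccos|n̂_z| ≈ 72.1°.
Check via Clairaut: cos φ_max = |cos φ₁| · sin C = cos(41.9°)·sin(24.3°) ≈ 0.307, again giving ≈ 72.1°.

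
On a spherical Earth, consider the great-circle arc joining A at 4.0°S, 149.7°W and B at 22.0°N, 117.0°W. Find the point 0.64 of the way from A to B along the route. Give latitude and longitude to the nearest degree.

Write both endpoints as unit vectors p₁, p₂ with components (cos φ cos λ, cos φ sin λ, sin φ).
The central angle between the endpoints is δ = arccos(p₁·p₂) ≈ 0.719 rad (41.2°).
Interpolate at f = 0.64 with slerp weights a = sin((1−f)δ)/sin δ ≈ 0.389, b = sin(fδ)/sin δ ≈ 0.674.
p = a·p₁ + b·p₂ ≈ (-0.619, -0.753, 0.225); φ = arcsin(p_z) ≈ 13.03°, λ = atan2(p_y, p_x) ≈ -129.42°.

≈ 13°N, 129°W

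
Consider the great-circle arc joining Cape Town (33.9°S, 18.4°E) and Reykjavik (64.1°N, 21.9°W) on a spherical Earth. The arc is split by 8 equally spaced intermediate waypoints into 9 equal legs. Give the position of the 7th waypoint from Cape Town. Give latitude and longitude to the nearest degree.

≈ 43°N, 5°W

From cos δ = sin φ₁ sin φ₂ + cos φ₁ cos φ₂ cos Δλ, the central angle is δ ≈ 1.798 rad (103.0°).
Interpolate at f = 7/9 with slerp weights a = sin((1−f)δ)/sin δ ≈ 0.399, b = sin(fδ)/sin δ ≈ 1.011.
p = a·p₁ + b·p₂ ≈ (0.724, -0.060, 0.687); φ = arcsin(p_z) ≈ 43.39°, λ = atan2(p_y, p_x) ≈ -4.75°.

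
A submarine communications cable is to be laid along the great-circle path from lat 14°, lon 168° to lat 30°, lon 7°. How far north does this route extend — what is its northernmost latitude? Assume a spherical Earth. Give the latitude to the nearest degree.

The great circle lies in the plane with unit normal n̂ = (p₁ × p₂)/|p₁ × p₂|.
Here n̂_z ≈ -0.370; the vertex latitude is φ_max = arccos|n̂_z| ≈ 68.3°.

≈ 68°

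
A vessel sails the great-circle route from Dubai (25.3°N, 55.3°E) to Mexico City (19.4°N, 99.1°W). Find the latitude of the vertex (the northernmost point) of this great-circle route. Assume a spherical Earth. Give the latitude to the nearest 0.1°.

≈ 61.8°N

The great circle lies in the plane with unit normal n̂ = (p₁ × p₂)/|p₁ × p₂|.
Here n̂_z ≈ -0.473; the vertex latitude is φ_max = arccos|n̂_z| ≈ 61.8°.
Check via Clairaut: cos φ_max = |cos φ₁| · sin C = cos(25.3°)·sin(31.5°) ≈ 0.473, again giving ≈ 61.8°.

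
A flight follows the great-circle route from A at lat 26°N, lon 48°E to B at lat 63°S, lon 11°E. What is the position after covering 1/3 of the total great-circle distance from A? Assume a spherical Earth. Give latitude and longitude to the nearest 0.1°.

Convert each endpoint to a unit vector on the sphere (x = cos φ cos λ, y = cos φ sin λ, z = sin φ).
The central angle between the endpoints is δ = arccos(p₁·p₂) ≈ 1.636 rad (93.7°).
Interpolate at f = 1/3 with slerp weights a = sin((1−f)δ)/sin δ ≈ 0.889, b = sin(fδ)/sin δ ≈ 0.520.
p = a·p₁ + b·p₂ ≈ (0.766, 0.639, -0.073); φ = arcsin(p_z) ≈ -4.21°, λ = atan2(p_y, p_x) ≈ 39.82°.

≈ lat 4.2°S, lon 39.8°E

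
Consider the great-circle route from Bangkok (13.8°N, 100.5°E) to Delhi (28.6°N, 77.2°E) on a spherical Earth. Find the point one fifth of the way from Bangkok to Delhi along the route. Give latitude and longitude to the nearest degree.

The haversine formula gives a central angle δ ≈ 0.457 rad (26.2°) between the endpoints.
Interpolate at f = 1/5 with slerp weights a = sin((1−f)δ)/sin δ ≈ 0.810, b = sin(fδ)/sin δ ≈ 0.207.
p = a·p₁ + b·p₂ ≈ (-0.103, 0.951, 0.292); φ = arcsin(p_z) ≈ 16.99°, λ = atan2(p_y, p_x) ≈ 96.19°.

≈ 17°N, 96°E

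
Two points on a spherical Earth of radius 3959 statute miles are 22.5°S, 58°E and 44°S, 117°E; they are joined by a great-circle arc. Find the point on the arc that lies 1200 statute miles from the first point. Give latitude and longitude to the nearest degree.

≈ 33°S, 74°E

Write both endpoints as unit vectors p₁, p₂ with components (cos φ cos λ, cos φ sin λ, sin φ).
The central angle between the endpoints is δ = arccos(p₁·p₂) ≈ 0.917 rad (52.5°). The total great-circle distance is δ·R ≈ 0.917 × 3959 ≈ 3631 mi, so the target fraction is f = 1200/3631 ≈ 0.331.
Interpolate at f ≈ 0.331 with slerp weights a = sin((1−f)δ)/sin δ ≈ 0.726, b = sin(fδ)/sin δ ≈ 0.376.
p = a·p₁ + b·p₂ ≈ (0.233, 0.810, -0.539); φ = arcsin(p_z) ≈ -32.61°, λ = atan2(p_y, p_x) ≈ 73.98°.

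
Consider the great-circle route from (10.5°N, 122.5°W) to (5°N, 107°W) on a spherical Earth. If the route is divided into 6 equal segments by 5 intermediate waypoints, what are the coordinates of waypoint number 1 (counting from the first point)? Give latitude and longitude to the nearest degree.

Write both endpoints as unit vectors p₁, p₂ with components (cos φ cos λ, cos φ sin λ, sin φ).
The central angle between the endpoints is δ = arccos(p₁·p₂) ≈ 0.285 rad (16.3°).
Interpolate at f = 1/6 with slerp weights a = sin((1−f)δ)/sin δ ≈ 0.837, b = sin(fδ)/sin δ ≈ 0.169.
p = a·p₁ + b·p₂ ≈ (-0.491, -0.855, 0.167); φ = arcsin(p_z) ≈ 9.63°, λ = atan2(p_y, p_x) ≈ -119.89°.

≈ (10°N, 120°W)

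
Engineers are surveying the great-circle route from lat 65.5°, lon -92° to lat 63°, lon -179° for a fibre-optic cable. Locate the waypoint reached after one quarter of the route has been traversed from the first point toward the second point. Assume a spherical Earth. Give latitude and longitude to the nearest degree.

Convert each endpoint to a unit vector on the sphere (x = cos φ cos λ, y = cos φ sin λ, z = sin φ).
The central angle between the endpoints is δ = arccos(p₁·p₂) ≈ 0.608 rad (34.9°).
Interpolate at f = 1/4 with slerp weights a = sin((1−f)δ)/sin δ ≈ 0.771, b = sin(fδ)/sin δ ≈ 0.265.
p = a·p₁ + b·p₂ ≈ (-0.131, -0.322, 0.938); φ = arcsin(p_z) ≈ 69.67°, λ = atan2(p_y, p_x) ≈ -112.24°.

≈ lat 70°, lon -112°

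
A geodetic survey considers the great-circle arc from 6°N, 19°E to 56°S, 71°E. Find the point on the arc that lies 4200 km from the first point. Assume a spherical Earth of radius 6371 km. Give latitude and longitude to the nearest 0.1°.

≈ 27.4°S, 37.3°E

From cos δ = sin φ₁ sin φ₂ + cos φ₁ cos φ₂ cos Δλ, the central angle is δ ≈ 1.312 rad (75.2°). The total great-circle distance is δ·R ≈ 1.312 × 6371 ≈ 8360 km, so the target fraction is f = 4200/8360 ≈ 0.502.
Interpolate at f ≈ 0.502 with slerp weights a = sin((1−f)δ)/sin δ ≈ 0.628, b = sin(fδ)/sin δ ≈ 0.634.
p = a·p₁ + b·p₂ ≈ (0.706, 0.538, -0.460); φ = arcsin(p_z) ≈ -27.36°, λ = atan2(p_y, p_x) ≈ 37.32°.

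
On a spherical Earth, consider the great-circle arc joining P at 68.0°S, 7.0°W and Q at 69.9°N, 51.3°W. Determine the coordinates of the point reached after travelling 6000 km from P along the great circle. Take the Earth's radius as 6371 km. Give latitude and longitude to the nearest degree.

From cos δ = sin φ₁ sin φ₂ + cos φ₁ cos φ₂ cos Δλ, the central angle is δ ≈ 2.463 rad (141.1°). The total great-circle distance is δ·R ≈ 2.463 × 6371 ≈ 15693 km, so the target fraction is f = 6000/15693 ≈ 0.382.
Interpolate at f ≈ 0.382 with slerp weights a = sin((1−f)δ)/sin δ ≈ 1.592, b = sin(fδ)/sin δ ≈ 1.289.
p = a·p₁ + b·p₂ ≈ (0.869, -0.418, -0.266); φ = arcsin(p_z) ≈ -15.41°, λ = atan2(p_y, p_x) ≈ -25.71°.

≈ 15°S, 26°W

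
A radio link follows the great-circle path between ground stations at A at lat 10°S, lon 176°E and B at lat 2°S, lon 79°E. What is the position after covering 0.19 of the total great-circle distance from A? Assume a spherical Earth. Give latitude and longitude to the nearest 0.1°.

≈ lat 10.5°S, lon 157.4°E

Convert each endpoint to a unit vector on the sphere (x = cos φ cos λ, y = cos φ sin λ, z = sin φ).
The central angle between the endpoints is δ = arccos(p₁·p₂) ≈ 1.685 rad (96.5°).
Interpolate at f = 0.19 with slerp weights a = sin((1−f)δ)/sin δ ≈ 0.985, b = sin(fδ)/sin δ ≈ 0.317.
p = a·p₁ + b·p₂ ≈ (-0.908, 0.378, -0.182); φ = arcsin(p_z) ≈ -10.49°, λ = atan2(p_y, p_x) ≈ 157.36°.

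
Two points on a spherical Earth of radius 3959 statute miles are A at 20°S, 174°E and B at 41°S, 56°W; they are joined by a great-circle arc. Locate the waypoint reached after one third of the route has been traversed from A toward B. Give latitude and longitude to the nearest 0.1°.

Write both endpoints as unit vectors p₁, p₂ with components (cos φ cos λ, cos φ sin λ, sin φ).
The central angle between the endpoints is δ = arccos(p₁·p₂) ≈ 1.804 rad (103.4°).
Interpolate at f = 1/3 with slerp weights a = sin((1−f)δ)/sin δ ≈ 0.959, b = sin(fδ)/sin δ ≈ 0.582.
p = a·p₁ + b·p₂ ≈ (-0.651, -0.270, -0.710); φ = arcsin(p_z) ≈ -45.21°, λ = atan2(p_y, p_x) ≈ -157.49°.

≈ 45.2°S, 157.5°W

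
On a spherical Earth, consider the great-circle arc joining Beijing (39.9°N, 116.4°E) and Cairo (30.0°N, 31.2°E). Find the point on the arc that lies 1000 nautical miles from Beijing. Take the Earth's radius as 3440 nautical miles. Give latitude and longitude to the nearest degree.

≈ 44°N, 95°E

Write both endpoints as unit vectors p₁, p₂ with components (cos φ cos λ, cos φ sin λ, sin φ).
The central angle between the endpoints is δ = arccos(p₁·p₂) ≈ 1.185 rad (67.9°). The total great-circle distance is δ·R ≈ 1.185 × 3440 ≈ 4076 nmi, so the target fraction is f = 1000/4076 ≈ 0.245.
Interpolate at f ≈ 0.245 with slerp weights a = sin((1−f)δ)/sin δ ≈ 0.842, b = sin(fδ)/sin δ ≈ 0.309.
p = a·p₁ + b·p₂ ≈ (-0.058, 0.717, 0.695); φ = arcsin(p_z) ≈ 43.99°, λ = atan2(p_y, p_x) ≈ 94.62°.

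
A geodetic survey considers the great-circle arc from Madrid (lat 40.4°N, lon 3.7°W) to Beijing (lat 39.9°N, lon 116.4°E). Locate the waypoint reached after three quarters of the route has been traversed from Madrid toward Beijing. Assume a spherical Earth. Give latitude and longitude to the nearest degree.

Write both endpoints as unit vectors p₁, p₂ with components (cos φ cos λ, cos φ sin λ, sin φ).
The central angle between the endpoints is δ = arccos(p₁·p₂) ≈ 1.448 rad (82.9°).
Interpolate at f = 3/4 with slerp weights a = sin((1−f)δ)/sin δ ≈ 0.357, b = sin(fδ)/sin δ ≈ 0.891.
p = a·p₁ + b·p₂ ≈ (-0.033, 0.595, 0.803); φ = arcsin(p_z) ≈ 53.42°, λ = atan2(p_y, p_x) ≈ 93.17°.

≈ lat 53°N, lon 93°E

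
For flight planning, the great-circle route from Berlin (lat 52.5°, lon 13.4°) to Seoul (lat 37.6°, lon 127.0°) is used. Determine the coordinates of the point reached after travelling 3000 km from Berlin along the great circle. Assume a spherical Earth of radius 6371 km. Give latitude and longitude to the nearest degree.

≈ lat 62°, lon 62°

Write both endpoints as unit vectors p₁, p₂ with components (cos φ cos λ, cos φ sin λ, sin φ).
The central angle between the endpoints is δ = arccos(p₁·p₂) ≈ 1.276 rad (73.1°). The total great-circle distance is δ·R ≈ 1.276 × 6371 ≈ 8127 km, so the target fraction is f = 3000/8127 ≈ 0.369.
Interpolate at f ≈ 0.369 with slerp weights a = sin((1−f)δ)/sin δ ≈ 0.753, b = sin(fδ)/sin δ ≈ 0.474.
p = a·p₁ + b·p₂ ≈ (0.220, 0.406, 0.887); φ = arcsin(p_z) ≈ 62.48°, λ = atan2(p_y, p_x) ≈ 61.57°.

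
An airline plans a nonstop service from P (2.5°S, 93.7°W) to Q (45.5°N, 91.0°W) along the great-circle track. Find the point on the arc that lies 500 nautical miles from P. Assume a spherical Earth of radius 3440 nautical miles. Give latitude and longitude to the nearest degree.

From cos δ = sin φ₁ sin φ₂ + cos φ₁ cos φ₂ cos Δλ, the central angle is δ ≈ 0.839 rad (48.1°). The total great-circle distance is δ·R ≈ 0.839 × 3440 ≈ 2885 nmi, so the target fraction is f = 500/2885 ≈ 0.173.
Interpolate at f ≈ 0.173 with slerp weights a = sin((1−f)δ)/sin δ ≈ 0.859, b = sin(fδ)/sin δ ≈ 0.195.
p = a·p₁ + b·p₂ ≈ (-0.058, -0.993, 0.101); φ = arcsin(p_z) ≈ 5.82°, λ = atan2(p_y, p_x) ≈ -93.33°.

≈ (6°N, 93°W)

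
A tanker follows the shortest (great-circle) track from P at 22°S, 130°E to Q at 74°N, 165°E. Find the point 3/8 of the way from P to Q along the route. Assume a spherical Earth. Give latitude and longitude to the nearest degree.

≈ 15°N, 136°E

Write both endpoints as unit vectors p₁, p₂ with components (cos φ cos λ, cos φ sin λ, sin φ).
The central angle between the endpoints is δ = arccos(p₁·p₂) ≈ 1.722 rad (98.7°).
Interpolate at f = 3/8 with slerp weights a = sin((1−f)δ)/sin δ ≈ 0.890, b = sin(fδ)/sin δ ≈ 0.609.
p = a·p₁ + b·p₂ ≈ (-0.693, 0.676, 0.252); φ = arcsin(p_z) ≈ 14.58°, λ = atan2(p_y, p_x) ≈ 135.71°.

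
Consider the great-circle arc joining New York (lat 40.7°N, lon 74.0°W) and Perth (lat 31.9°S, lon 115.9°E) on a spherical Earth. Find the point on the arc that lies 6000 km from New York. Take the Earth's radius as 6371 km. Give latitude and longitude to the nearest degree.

Convert each endpoint to a unit vector on the sphere (x = cos φ cos λ, y = cos φ sin λ, z = sin φ).
The central angle between the endpoints is δ = arccos(p₁·p₂) ≈ 2.935 rad (168.1°). The total great-circle distance is δ·R ≈ 2.935 × 6371 ≈ 18696 km, so the target fraction is f = 6000/18696 ≈ 0.321.
Interpolate at f ≈ 0.321 with slerp weights a = sin((1−f)δ)/sin δ ≈ 4.438, b = sin(fδ)/sin δ ≈ 3.934.
p = a·p₁ + b·p₂ ≈ (-0.531, -0.230, 0.815); φ = arcsin(p_z) ≈ 54.62°, λ = atan2(p_y, p_x) ≈ -156.58°.

≈ lat 55°N, lon 157°W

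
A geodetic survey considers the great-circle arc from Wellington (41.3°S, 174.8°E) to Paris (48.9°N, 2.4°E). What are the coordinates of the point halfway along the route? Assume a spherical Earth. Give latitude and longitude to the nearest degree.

Convert each endpoint to a unit vector on the sphere (x = cos φ cos λ, y = cos φ sin λ, z = sin φ).
The central angle between the endpoints is δ = arccos(p₁·p₂) ≈ 2.979 rad (170.7°).
Interpolate at f = 1/2 with slerp weights a = sin((1−f)δ)/sin δ ≈ 6.173, b = sin(fδ)/sin δ ≈ 6.173.
p = a·p₁ + b·p₂ ≈ (-0.564, 0.590, 0.578); φ = arcsin(p_z) ≈ 35.28°, λ = atan2(p_y, p_x) ≈ 133.70°.

≈ (35°N, 134°E)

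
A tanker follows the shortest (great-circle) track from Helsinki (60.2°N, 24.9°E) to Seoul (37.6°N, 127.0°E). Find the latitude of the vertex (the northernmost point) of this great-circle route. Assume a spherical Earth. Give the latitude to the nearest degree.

≈ 65°N

The great circle lies in the plane with unit normal n̂ = (p₁ × p₂)/|p₁ × p₂|.
Here n̂_z ≈ +0.430; the vertex latitude is φ_max = arccos|n̂_z| ≈ 64.5°.
Check via Clairaut: cos φ_max = |cos φ₁| · sin C = cos(60.2°)·sin(60.0°) ≈ 0.430, again giving ≈ 64.5°.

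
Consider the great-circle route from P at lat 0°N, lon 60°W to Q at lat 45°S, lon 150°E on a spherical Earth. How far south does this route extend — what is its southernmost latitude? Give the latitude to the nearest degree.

The great circle lies in the plane with unit normal n̂ = (p₁ × p₂)/|p₁ × p₂|.
Here n̂_z ≈ -0.447; the vertex latitude is φ_max = arccos|n̂_z| ≈ 63.4°.

≈ 63°S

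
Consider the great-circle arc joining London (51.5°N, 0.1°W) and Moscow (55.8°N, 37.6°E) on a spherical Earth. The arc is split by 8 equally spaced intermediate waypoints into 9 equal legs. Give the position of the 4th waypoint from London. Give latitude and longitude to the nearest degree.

Convert each endpoint to a unit vector on the sphere (x = cos φ cos λ, y = cos φ sin λ, z = sin φ).
The central angle between the endpoints is δ = arccos(p₁·p₂) ≈ 0.392 rad (22.5°).
Interpolate at f = 4/9 with slerp weights a = sin((1−f)δ)/sin δ ≈ 0.566, b = sin(fδ)/sin δ ≈ 0.454.
p = a·p₁ + b·p₂ ≈ (0.554, 0.155, 0.818); φ = arcsin(p_z) ≈ 54.87°, λ = atan2(p_y, p_x) ≈ 15.63°.

≈ 55°N, 16°E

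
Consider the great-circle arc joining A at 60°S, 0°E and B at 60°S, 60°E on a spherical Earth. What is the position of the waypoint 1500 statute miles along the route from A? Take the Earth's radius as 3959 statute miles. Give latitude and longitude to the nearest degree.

The haversine formula gives a central angle δ ≈ 0.505 rad (29.0°) between the endpoints. The total great-circle distance is δ·R ≈ 0.505 × 3959 ≈ 2001 mi, so the target fraction is f = 1500/2001 ≈ 0.750.
Interpolate at f ≈ 0.750 with slerp weights a = sin((1−f)δ)/sin δ ≈ 0.261, b = sin(fδ)/sin δ ≈ 0.764.
p = a·p₁ + b·p₂ ≈ (0.321, 0.331, -0.887); φ = arcsin(p_z) ≈ -62.54°, λ = atan2(p_y, p_x) ≈ 45.84°.

≈ 63°S, 46°E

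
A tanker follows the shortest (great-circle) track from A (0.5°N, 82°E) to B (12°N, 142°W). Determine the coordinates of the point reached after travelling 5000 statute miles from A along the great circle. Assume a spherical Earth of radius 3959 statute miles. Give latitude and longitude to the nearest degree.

Write both endpoints as unit vectors p₁, p₂ with components (cos φ cos λ, cos φ sin λ, sin φ).
The central angle between the endpoints is δ = arccos(p₁·p₂) ≈ 2.349 rad (134.6°). The total great-circle distance is δ·R ≈ 2.349 × 3959 ≈ 9298 mi, so the target fraction is f = 5000/9298 ≈ 0.538.
Interpolate at f ≈ 0.538 with slerp weights a = sin((1−f)δ)/sin δ ≈ 1.242, b = sin(fδ)/sin δ ≈ 1.338.
p = a·p₁ + b·p₂ ≈ (-0.858, 0.424, 0.289); φ = arcsin(p_z) ≈ 16.80°, λ = atan2(p_y, p_x) ≈ 153.71°.

≈ (17°N, 154°E)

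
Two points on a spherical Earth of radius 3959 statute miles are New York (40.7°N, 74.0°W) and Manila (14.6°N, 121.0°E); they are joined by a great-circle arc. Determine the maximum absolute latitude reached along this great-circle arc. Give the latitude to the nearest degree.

≈ 77°N

The great circle lies in the plane with unit normal n̂ = (p₁ × p₂)/|p₁ × p₂|.
Here n̂_z ≈ -0.226; the vertex latitude is φ_max = arccos|n̂_z| ≈ 76.9°.
Check via Clairaut: cos φ_max = |cos φ₁| · sin C = cos(40.7°)·sin(17.4°) ≈ 0.226, again giving ≈ 76.9°.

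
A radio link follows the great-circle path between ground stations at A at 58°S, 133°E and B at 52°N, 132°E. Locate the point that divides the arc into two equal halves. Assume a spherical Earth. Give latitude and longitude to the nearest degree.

Convert each endpoint to a unit vector on the sphere (x = cos φ cos λ, y = cos φ sin λ, z = sin φ).
The central angle between the endpoints is δ = arccos(p₁·p₂) ≈ 1.920 rad (110.0°).
Interpolate at f = 1/2 with slerp weights a = sin((1−f)δ)/sin δ ≈ 0.872, b = sin(fδ)/sin δ ≈ 0.872.
p = a·p₁ + b·p₂ ≈ (-0.674, 0.737, -0.052); φ = arcsin(p_z) ≈ -3.00°, λ = atan2(p_y, p_x) ≈ 132.46°.

≈ 3°S, 132°E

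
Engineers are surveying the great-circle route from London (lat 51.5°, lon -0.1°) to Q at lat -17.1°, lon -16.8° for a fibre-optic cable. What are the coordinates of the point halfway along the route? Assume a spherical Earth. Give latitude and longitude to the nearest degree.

From cos δ = sin φ₁ sin φ₂ + cos φ₁ cos φ₂ cos Δλ, the central angle is δ ≈ 1.224 rad (70.1°).
Interpolate at f = 1/2 with slerp weights a = sin((1−f)δ)/sin δ ≈ 0.611, b = sin(fδ)/sin δ ≈ 0.611.
p = a·p₁ + b·p₂ ≈ (0.939, -0.169, 0.298); φ = arcsin(p_z) ≈ 17.37°, λ = atan2(p_y, p_x) ≈ -10.23°.

≈ lat 17°, lon -10°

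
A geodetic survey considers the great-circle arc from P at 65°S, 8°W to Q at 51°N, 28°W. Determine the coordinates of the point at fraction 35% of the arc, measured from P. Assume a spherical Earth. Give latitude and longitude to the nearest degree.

≈ 25°S, 18°W

Write both endpoints as unit vectors p₁, p₂ with components (cos φ cos λ, cos φ sin λ, sin φ).
The central angle between the endpoints is δ = arccos(p₁·p₂) ≈ 2.043 rad (117.0°).
Interpolate at f = 0.35 with slerp weights a = sin((1−f)δ)/sin δ ≈ 1.090, b = sin(fδ)/sin δ ≈ 0.736.
p = a·p₁ + b·p₂ ≈ (0.865, -0.282, -0.416); φ = arcsin(p_z) ≈ -24.56°, λ = atan2(p_y, p_x) ≈ -18.03°.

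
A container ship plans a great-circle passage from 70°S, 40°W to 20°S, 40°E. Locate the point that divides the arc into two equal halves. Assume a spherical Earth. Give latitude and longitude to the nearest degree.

≈ 51°S, 21°E

The haversine formula gives a central angle δ ≈ 1.184 rad (67.8°) between the endpoints.
Interpolate at f = 1/2 with slerp weights a = sin((1−f)δ)/sin δ ≈ 0.603, b = sin(fδ)/sin δ ≈ 0.603.
p = a·p₁ + b·p₂ ≈ (0.592, 0.231, -0.772); φ = arcsin(p_z) ≈ -50.56°, λ = atan2(p_y, p_x) ≈ 21.37°.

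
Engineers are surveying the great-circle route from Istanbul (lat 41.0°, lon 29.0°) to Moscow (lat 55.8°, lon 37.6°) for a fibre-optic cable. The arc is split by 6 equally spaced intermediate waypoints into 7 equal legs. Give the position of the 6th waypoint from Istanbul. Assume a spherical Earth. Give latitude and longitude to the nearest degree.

Convert each endpoint to a unit vector on the sphere (x = cos φ cos λ, y = cos φ sin λ, z = sin φ).
The central angle between the endpoints is δ = arccos(p₁·p₂) ≈ 0.276 rad (15.8°).
Interpolate at f = 6/7 with slerp weights a = sin((1−f)δ)/sin δ ≈ 0.145, b = sin(fδ)/sin δ ≈ 0.860.
p = a·p₁ + b·p₂ ≈ (0.478, 0.348, 0.806); φ = arcsin(p_z) ≈ 53.73°, λ = atan2(p_y, p_x) ≈ 36.02°.

≈ lat 54°, lon 36°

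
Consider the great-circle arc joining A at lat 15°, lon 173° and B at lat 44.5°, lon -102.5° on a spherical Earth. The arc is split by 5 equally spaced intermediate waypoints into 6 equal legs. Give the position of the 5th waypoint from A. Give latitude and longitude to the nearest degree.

Convert each endpoint to a unit vector on the sphere (x = cos φ cos λ, y = cos φ sin λ, z = sin φ).
The central angle between the endpoints is δ = arccos(p₁·p₂) ≈ 1.321 rad (75.7°).
Interpolate at f = 5/6 with slerp weights a = sin((1−f)δ)/sin δ ≈ 0.225, b = sin(fδ)/sin δ ≈ 0.920.
p = a·p₁ + b·p₂ ≈ (-0.358, -0.614, 0.703); φ = arcsin(p_z) ≈ 44.69°, λ = atan2(p_y, p_x) ≈ -120.24°.

≈ lat 45°, lon -120°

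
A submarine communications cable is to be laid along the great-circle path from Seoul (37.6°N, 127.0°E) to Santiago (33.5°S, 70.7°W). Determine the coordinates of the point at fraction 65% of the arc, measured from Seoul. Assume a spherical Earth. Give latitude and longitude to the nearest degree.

≈ 2°S, 123°W

The haversine formula gives a central angle δ ≈ 2.881 rad (165.1°) between the endpoints.
Interpolate at f = 0.65 with slerp weights a = sin((1−f)δ)/sin δ ≈ 3.280, b = sin(fδ)/sin δ ≈ 3.702.
p = a·p₁ + b·p₂ ≈ (-0.543, -0.838, -0.042); φ = arcsin(p_z) ≈ -2.42°, λ = atan2(p_y, p_x) ≈ -122.95°.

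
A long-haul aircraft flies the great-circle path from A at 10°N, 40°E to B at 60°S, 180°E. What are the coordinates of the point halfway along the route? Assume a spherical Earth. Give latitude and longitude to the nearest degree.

The haversine formula gives a central angle δ ≈ 2.127 rad (121.8°) between the endpoints.
Interpolate at f = 1/2 with slerp weights a = sin((1−f)δ)/sin δ ≈ 1.029, b = sin(fδ)/sin δ ≈ 1.029.
p = a·p₁ + b·p₂ ≈ (0.262, 0.651, -0.712); φ = arcsin(p_z) ≈ -45.42°, λ = atan2(p_y, p_x) ≈ 68.11°.

≈ 45°S, 68°E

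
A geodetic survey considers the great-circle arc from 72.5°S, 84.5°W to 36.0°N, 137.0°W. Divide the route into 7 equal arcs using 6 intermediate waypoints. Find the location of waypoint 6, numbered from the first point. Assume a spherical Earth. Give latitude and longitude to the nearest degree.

Convert each endpoint to a unit vector on the sphere (x = cos φ cos λ, y = cos φ sin λ, z = sin φ).
The central angle between the endpoints is δ = arccos(p₁·p₂) ≈ 1.996 rad (114.4°).
Interpolate at f = 6/7 with slerp weights a = sin((1−f)δ)/sin δ ≈ 0.309, b = sin(fδ)/sin δ ≈ 1.087.
p = a·p₁ + b·p₂ ≈ (-0.634, -0.692, 0.344); φ = arcsin(p_z) ≈ 20.15°, λ = atan2(p_y, p_x) ≈ -132.50°.

≈ 20°N, 132°W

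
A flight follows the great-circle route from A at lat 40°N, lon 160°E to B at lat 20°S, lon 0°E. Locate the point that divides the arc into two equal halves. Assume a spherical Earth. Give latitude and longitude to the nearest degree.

Convert each endpoint to a unit vector on the sphere (x = cos φ cos λ, y = cos φ sin λ, z = sin φ).
The central angle between the endpoints is δ = arccos(p₁·p₂) ≈ 2.682 rad (153.7°).
Interpolate at f = 1/2 with slerp weights a = sin((1−f)δ)/sin δ ≈ 2.196, b = sin(fδ)/sin δ ≈ 2.196.
p = a·p₁ + b·p₂ ≈ (0.483, 0.575, 0.660); φ = arcsin(p_z) ≈ 41.33°, λ = atan2(p_y, p_x) ≈ 50.00°.

≈ lat 41°N, lon 50°E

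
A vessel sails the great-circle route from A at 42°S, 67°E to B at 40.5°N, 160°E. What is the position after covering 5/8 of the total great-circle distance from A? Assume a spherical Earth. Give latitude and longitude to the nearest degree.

Write both endpoints as unit vectors p₁, p₂ with components (cos φ cos λ, cos φ sin λ, sin φ).
The central angle between the endpoints is δ = arccos(p₁·p₂) ≈ 2.053 rad (117.7°).
Interpolate at f = 5/8 with slerp weights a = sin((1−f)δ)/sin δ ≈ 0.786, b = sin(fδ)/sin δ ≈ 1.083.
p = a·p₁ + b·p₂ ≈ (-0.545, 0.819, 0.177); φ = arcsin(p_z) ≈ 10.21°, λ = atan2(p_y, p_x) ≈ 123.65°.

≈ 10°N, 124°E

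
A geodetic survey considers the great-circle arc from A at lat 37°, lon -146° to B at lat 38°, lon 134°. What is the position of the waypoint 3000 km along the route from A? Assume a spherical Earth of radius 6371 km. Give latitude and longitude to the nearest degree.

The haversine formula gives a central angle δ ≈ 1.070 rad (61.3°) between the endpoints. The total great-circle distance is δ·R ≈ 1.070 × 6371 ≈ 6819 km, so the target fraction is f = 3000/6819 ≈ 0.440.
Interpolate at f ≈ 0.440 with slerp weights a = sin((1−f)δ)/sin δ ≈ 0.643, b = sin(fδ)/sin δ ≈ 0.517.
p = a·p₁ + b·p₂ ≈ (-0.709, 0.006, 0.705); φ = arcsin(p_z) ≈ 44.86°, λ = atan2(p_y, p_x) ≈ 179.52°.

≈ lat 45°, lon 180°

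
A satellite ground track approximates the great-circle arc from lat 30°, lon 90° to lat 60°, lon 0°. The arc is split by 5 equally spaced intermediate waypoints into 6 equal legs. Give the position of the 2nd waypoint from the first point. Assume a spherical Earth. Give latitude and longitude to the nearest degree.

Write both endpoints as unit vectors p₁, p₂ with components (cos φ cos λ, cos φ sin λ, sin φ).
The central angle between the endpoints is δ = arccos(p₁·p₂) ≈ 1.123 rad (64.3°).
Interpolate at f = 2/6 with slerp weights a = sin((1−f)δ)/sin δ ≈ 0.755, b = sin(fδ)/sin δ ≈ 0.406.
p = a·p₁ + b·p₂ ≈ (0.203, 0.654, 0.729); φ = arcsin(p_z) ≈ 46.79°, λ = atan2(p_y, p_x) ≈ 72.77°.

≈ lat 47°, lon 73°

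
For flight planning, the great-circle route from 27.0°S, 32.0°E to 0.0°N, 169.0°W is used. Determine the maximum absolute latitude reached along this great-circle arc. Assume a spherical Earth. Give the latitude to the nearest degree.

The great circle lies in the plane with unit normal n̂ = (p₁ × p₂)/|p₁ × p₂|.
Here n̂_z ≈ +0.575; the vertex latitude is φ_max = arccos|n̂_z| ≈ 54.9°.
Check via Clairaut: cos φ_max = |cos φ₁| · sin C = cos(27.0°)·sin(139.8°) ≈ 0.575, again giving ≈ 54.9°.

≈ 55°S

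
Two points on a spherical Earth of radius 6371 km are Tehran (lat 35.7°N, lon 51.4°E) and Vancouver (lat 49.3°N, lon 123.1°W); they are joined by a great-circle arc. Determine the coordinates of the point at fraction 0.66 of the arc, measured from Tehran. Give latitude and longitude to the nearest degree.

Convert each endpoint to a unit vector on the sphere (x = cos φ cos λ, y = cos φ sin λ, z = sin φ).
The central angle between the endpoints is δ = arccos(p₁·p₂) ≈ 1.656 rad (94.9°).
Interpolate at f = 0.66 with slerp weights a = sin((1−f)δ)/sin δ ≈ 0.536, b = sin(fδ)/sin δ ≈ 0.891.
p = a·p₁ + b·p₂ ≈ (-0.046, -0.147, 0.988); φ = arcsin(p_z) ≈ 81.15°, λ = atan2(p_y, p_x) ≈ -107.38°.

≈ lat 81°N, lon 107°W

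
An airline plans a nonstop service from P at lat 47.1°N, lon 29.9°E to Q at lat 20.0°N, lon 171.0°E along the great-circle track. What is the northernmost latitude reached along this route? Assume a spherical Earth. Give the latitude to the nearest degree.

The great circle lies in the plane with unit normal n̂ = (p₁ × p₂)/|p₁ × p₂|.
Here n̂_z ≈ +0.415; the vertex latitude is φ_max = arccos|n̂_z| ≈ 65.5°.
Check via Clairaut: cos φ_max = |cos φ₁| · sin C = cos(47.1°)·sin(37.5°) ≈ 0.415, again giving ≈ 65.5°.

≈ 66°N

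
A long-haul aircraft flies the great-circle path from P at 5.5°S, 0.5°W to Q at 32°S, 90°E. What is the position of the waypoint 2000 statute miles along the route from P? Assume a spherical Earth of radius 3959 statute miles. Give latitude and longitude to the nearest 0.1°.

Convert each endpoint to a unit vector on the sphere (x = cos φ cos λ, y = cos φ sin λ, z = sin φ).
The central angle between the endpoints is δ = arccos(p₁·p₂) ≈ 1.527 rad (87.5°). The total great-circle distance is δ·R ≈ 1.527 × 3959 ≈ 6047 mi, so the target fraction is f = 2000/6047 ≈ 0.331.
Interpolate at f ≈ 0.331 with slerp weights a = sin((1−f)δ)/sin δ ≈ 0.854, b = sin(fδ)/sin δ ≈ 0.484.
p = a·p₁ + b·p₂ ≈ (0.850, 0.403, -0.339); φ = arcsin(p_z) ≈ -19.79°, λ = atan2(p_y, p_x) ≈ 25.39°.

≈ 19.8°S, 25.4°E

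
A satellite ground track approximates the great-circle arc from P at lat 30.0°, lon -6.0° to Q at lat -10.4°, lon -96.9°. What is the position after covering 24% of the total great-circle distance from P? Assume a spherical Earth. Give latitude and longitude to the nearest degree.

From cos δ = sin φ₁ sin φ₂ + cos φ₁ cos φ₂ cos Δλ, the central angle is δ ≈ 1.675 rad (95.9°).
Interpolate at f = 0.24 with slerp weights a = sin((1−f)δ)/sin δ ≈ 0.961, b = sin(fδ)/sin δ ≈ 0.393.
p = a·p₁ + b·p₂ ≈ (0.781, -0.471, 0.410); φ = arcsin(p_z) ≈ 24.18°, λ = atan2(p_y, p_x) ≈ -31.09°.

≈ lat 24°, lon -31°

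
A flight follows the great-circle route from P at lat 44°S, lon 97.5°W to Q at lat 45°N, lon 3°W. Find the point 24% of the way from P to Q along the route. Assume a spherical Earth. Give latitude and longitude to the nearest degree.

≈ lat 24°S, lon 71°W

Write both endpoints as unit vectors p₁, p₂ with components (cos φ cos λ, cos φ sin λ, sin φ).
The central angle between the endpoints is δ = arccos(p₁·p₂) ≈ 2.131 rad (122.1°).
Interpolate at f = 0.24 with slerp weights a = sin((1−f)δ)/sin δ ≈ 1.179, b = sin(fδ)/sin δ ≈ 0.578.
p = a·p₁ + b·p₂ ≈ (0.297, -0.862, -0.410); φ = arcsin(p_z) ≈ -24.24°, λ = atan2(p_y, p_x) ≈ -70.98°.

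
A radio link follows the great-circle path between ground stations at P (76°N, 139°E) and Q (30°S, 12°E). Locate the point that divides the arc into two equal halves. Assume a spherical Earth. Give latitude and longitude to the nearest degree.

≈ (32°N, 27°E)

From cos δ = sin φ₁ sin φ₂ + cos φ₁ cos φ₂ cos Δλ, the central angle is δ ≈ 2.228 rad (127.7°).
Interpolate at f = 1/2 with slerp weights a = sin((1−f)δ)/sin δ ≈ 1.134, b = sin(fδ)/sin δ ≈ 1.134.
p = a·p₁ + b·p₂ ≈ (0.754, 0.384, 0.533); φ = arcsin(p_z) ≈ 32.23°, λ = atan2(p_y, p_x) ≈ 27.01°.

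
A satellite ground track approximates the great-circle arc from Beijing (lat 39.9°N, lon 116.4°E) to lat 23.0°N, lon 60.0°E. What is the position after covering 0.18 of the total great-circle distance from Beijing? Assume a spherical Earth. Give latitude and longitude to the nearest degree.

≈ lat 39°N, lon 105°E

Write both endpoints as unit vectors p₁, p₂ with components (cos φ cos λ, cos φ sin λ, sin φ).
The central angle between the endpoints is δ = arccos(p₁·p₂) ≈ 0.874 rad (50.1°).
Interpolate at f = 0.18 with slerp weights a = sin((1−f)δ)/sin δ ≈ 0.857, b = sin(fδ)/sin δ ≈ 0.204.
p = a·p₁ + b·p₂ ≈ (-0.198, 0.751, 0.629); φ = arcsin(p_z) ≈ 39.00°, λ = atan2(p_y, p_x) ≈ 104.77°.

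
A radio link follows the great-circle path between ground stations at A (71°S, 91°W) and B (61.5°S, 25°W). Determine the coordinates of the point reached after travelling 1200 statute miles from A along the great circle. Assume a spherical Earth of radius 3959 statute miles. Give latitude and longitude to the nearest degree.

Write both endpoints as unit vectors p₁, p₂ with components (cos φ cos λ, cos φ sin λ, sin φ).
The central angle between the endpoints is δ = arccos(p₁·p₂) ≈ 0.464 rad (26.6°). The total great-circle distance is δ·R ≈ 0.464 × 3959 ≈ 1838 mi, so the target fraction is f = 1200/1838 ≈ 0.653.
Interpolate at f ≈ 0.653 with slerp weights a = sin((1−f)δ)/sin δ ≈ 0.358, b = sin(fδ)/sin δ ≈ 0.667.
p = a·p₁ + b·p₂ ≈ (0.286, -0.251, -0.925); φ = arcsin(p_z) ≈ -67.62°, λ = atan2(p_y, p_x) ≈ -41.26°.

≈ (68°S, 41°W)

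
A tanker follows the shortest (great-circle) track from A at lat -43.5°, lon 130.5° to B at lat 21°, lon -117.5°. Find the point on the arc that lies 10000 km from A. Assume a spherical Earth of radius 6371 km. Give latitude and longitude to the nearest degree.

≈ lat 1°, lon -140°

Convert each endpoint to a unit vector on the sphere (x = cos φ cos λ, y = cos φ sin λ, z = sin φ).
The central angle between the endpoints is δ = arccos(p₁·p₂) ≈ 2.095 rad (120.0°). The total great-circle distance is δ·R ≈ 2.095 × 6371 ≈ 13346 km, so the target fraction is f = 10000/13346 ≈ 0.749.
Interpolate at f ≈ 0.749 with slerp weights a = sin((1−f)δ)/sin δ ≈ 0.579, b = sin(fδ)/sin δ ≈ 1.155.
p = a·p₁ + b·p₂ ≈ (-0.771, -0.637, 0.015); φ = arcsin(p_z) ≈ 0.88°, λ = atan2(p_y, p_x) ≈ -140.42°.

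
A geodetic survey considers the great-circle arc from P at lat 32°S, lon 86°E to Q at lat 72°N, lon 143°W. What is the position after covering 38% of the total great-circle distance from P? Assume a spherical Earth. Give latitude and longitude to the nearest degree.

Write both endpoints as unit vectors p₁, p₂ with components (cos φ cos λ, cos φ sin λ, sin φ).
The central angle between the endpoints is δ = arccos(p₁·p₂) ≈ 2.313 rad (132.5°).
Interpolate at f = 0.38 with slerp weights a = sin((1−f)δ)/sin δ ≈ 1.344, b = sin(fδ)/sin δ ≈ 1.045.
p = a·p₁ + b·p₂ ≈ (-0.178, 0.943, 0.281); φ = arcsin(p_z) ≈ 16.34°, λ = atan2(p_y, p_x) ≈ 100.71°.

≈ lat 16°N, lon 101°E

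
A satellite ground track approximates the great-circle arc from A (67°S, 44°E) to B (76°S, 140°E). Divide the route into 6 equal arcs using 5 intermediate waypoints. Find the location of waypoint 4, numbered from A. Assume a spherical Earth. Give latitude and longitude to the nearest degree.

≈ (78°S, 98°E)

Convert each endpoint to a unit vector on the sphere (x = cos φ cos λ, y = cos φ sin λ, z = sin φ).
The central angle between the endpoints is δ = arccos(p₁·p₂) ≈ 0.488 rad (28.0°).
Interpolate at f = 4/6 with slerp weights a = sin((1−f)δ)/sin δ ≈ 0.345, b = sin(fδ)/sin δ ≈ 0.682.
p = a·p₁ + b·p₂ ≈ (-0.029, 0.200, -0.979); φ = arcsin(p_z) ≈ -78.35°, λ = atan2(p_y, p_x) ≈ 98.33°.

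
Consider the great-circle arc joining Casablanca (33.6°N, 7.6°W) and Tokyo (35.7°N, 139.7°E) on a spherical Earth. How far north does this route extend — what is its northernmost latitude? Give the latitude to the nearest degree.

≈ 68°N

The great circle lies in the plane with unit normal n̂ = (p₁ × p₂)/|p₁ × p₂|.
Here n̂_z ≈ +0.377; the vertex latitude is φ_max = arccos|n̂_z| ≈ 67.9°.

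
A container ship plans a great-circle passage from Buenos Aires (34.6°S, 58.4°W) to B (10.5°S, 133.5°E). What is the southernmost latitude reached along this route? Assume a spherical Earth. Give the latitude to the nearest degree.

The great circle lies in the plane with unit normal n̂ = (p₁ × p₂)/|p₁ × p₂|.
Here n̂_z ≈ -0.230; the vertex latitude is φ_max = arccos|n̂_z| ≈ 76.7°.

≈ 77°S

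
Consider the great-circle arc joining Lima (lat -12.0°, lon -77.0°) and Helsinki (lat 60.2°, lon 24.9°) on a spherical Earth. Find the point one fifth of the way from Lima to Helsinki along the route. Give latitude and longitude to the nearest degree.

Convert each endpoint to a unit vector on the sphere (x = cos φ cos λ, y = cos φ sin λ, z = sin φ).
The central angle between the endpoints is δ = arccos(p₁·p₂) ≈ 1.855 rad (106.3°).
Interpolate at f = 1/5 with slerp weights a = sin((1−f)δ)/sin δ ≈ 1.038, b = sin(fδ)/sin δ ≈ 0.378.
p = a·p₁ + b·p₂ ≈ (0.399, -0.910, 0.112); φ = arcsin(p_z) ≈ 6.43°, λ = atan2(p_y, p_x) ≈ -66.35°.

≈ lat 6°, lon -66°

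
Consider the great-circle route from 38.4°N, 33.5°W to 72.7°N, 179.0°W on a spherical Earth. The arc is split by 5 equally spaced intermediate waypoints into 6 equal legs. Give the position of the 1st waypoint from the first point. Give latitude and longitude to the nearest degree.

≈ 49°N, 37°W

Write both endpoints as unit vectors p₁, p₂ with components (cos φ cos λ, cos φ sin λ, sin φ).
The central angle between the endpoints is δ = arccos(p₁·p₂) ≈ 1.158 rad (66.4°).
Interpolate at f = 1/6 with slerp weights a = sin((1−f)δ)/sin δ ≈ 0.897, b = sin(fδ)/sin δ ≈ 0.209.
p = a·p₁ + b·p₂ ≈ (0.524, -0.389, 0.757); φ = arcsin(p_z) ≈ 49.23°, λ = atan2(p_y, p_x) ≈ -36.60°.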